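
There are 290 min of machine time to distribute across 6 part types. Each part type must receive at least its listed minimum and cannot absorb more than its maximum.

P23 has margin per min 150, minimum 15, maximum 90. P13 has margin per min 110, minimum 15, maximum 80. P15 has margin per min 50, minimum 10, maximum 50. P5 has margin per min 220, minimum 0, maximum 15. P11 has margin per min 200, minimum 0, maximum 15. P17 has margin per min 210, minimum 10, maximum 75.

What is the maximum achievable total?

45100

Meeting every minimum uses 15+15+10+0+0+10 = 50 min, leaving 240.
Highest margin per min first: P5 220 > P17 210 > P11 200 > P23 150 > P13 110 > P15 50.
P5 takes 15 more to reach its cap of 15 — 225 left.
P17: +65 to 75 (cap) — 160 left.
P11 takes 15 more to reach its cap of 15 — 145 left.
Give P23 75 more to hit its cap of 90 — 70 left.
P13: +65 to 80 (cap) — 5 left.
P15 has room for 40 more but only 5 remain, so it gets 15.
Total = 150×90 + 110×80 + 50×15 + 220×15 + 200×15 + 210×75 = 45100.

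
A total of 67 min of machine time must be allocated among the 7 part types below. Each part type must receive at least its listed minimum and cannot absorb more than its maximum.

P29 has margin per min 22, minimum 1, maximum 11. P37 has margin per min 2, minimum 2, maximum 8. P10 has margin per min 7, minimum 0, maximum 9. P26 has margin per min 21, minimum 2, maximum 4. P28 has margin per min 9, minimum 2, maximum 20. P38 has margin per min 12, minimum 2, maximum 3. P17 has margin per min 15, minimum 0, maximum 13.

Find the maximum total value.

Meeting every minimum uses 1+2+0+2+2+2+0 = 9 min, leaving 58.
Rank by margin per min: P29 22 > P26 21 > P17 15 > P38 12 > P28 9 > P10 7 > P37 2.
Give P29 10 more to hit its cap of 11 ; 48 left.
P26 takes 2 more to reach its cap of 4 ; 46 left.
Give P17 13 more to hit its cap of 13 ; 33 left.
Give P38 1 more to hit its cap of 3 ; 32 left.
P28 takes 18 more to reach its cap of 20 ; 14 left.
P10: +9 to 9 (cap) ; 5 left.
Only 5 left; P37 takes them to reach 7.
Total = 22×11 + 2×7 + 7×9 + 21×4 + 9×20 + 12×3 + 15×13 = 814.

814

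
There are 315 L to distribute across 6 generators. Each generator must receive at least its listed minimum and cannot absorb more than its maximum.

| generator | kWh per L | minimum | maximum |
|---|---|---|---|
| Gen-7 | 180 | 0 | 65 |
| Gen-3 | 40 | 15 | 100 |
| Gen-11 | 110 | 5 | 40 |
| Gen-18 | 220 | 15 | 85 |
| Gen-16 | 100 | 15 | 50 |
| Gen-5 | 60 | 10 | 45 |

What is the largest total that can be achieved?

43700

Meeting every minimum uses 0+15+5+15+15+10 = 60 L, leaving 255.
Highest kWh per L first: Gen-18 220 > Gen-7 180 > Gen-11 110 > Gen-16 100 > Gen-5 60 > Gen-3 40.
Gen-18 takes 70 more to reach its cap of 85 — 185 left.
Gen-7: +65 to 65 (cap) — 120 left.
Gen-11: +35 to 40 (cap) — 85 left.
Gen-16 takes 35 more to reach its cap of 50 — 50 left.
Gen-5 takes 35 more to reach its cap of 45 — 15 left.
Only 15 left; Gen-3 takes them to reach 30.
Total = 180×65 + 40×30 + 110×40 + 220×85 + 100×50 + 60×45 = 43700.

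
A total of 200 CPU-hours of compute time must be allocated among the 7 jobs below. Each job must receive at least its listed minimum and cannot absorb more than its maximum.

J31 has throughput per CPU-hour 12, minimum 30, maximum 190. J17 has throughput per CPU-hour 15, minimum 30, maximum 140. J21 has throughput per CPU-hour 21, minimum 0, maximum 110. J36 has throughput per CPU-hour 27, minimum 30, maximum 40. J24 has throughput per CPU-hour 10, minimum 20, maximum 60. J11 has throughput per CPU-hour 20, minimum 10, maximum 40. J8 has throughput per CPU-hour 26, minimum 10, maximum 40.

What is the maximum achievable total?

Meeting every minimum uses 30+30+0+30+20+10+10 = 130 CPU-hours, leaving 70.
Highest throughput per CPU-hour first: J36 27 > J8 26 > J21 21 > J11 20 > J17 15 > J31 12 > J24 10.
J36 takes 10 more to reach its cap of 40 — 60 left.
J8 takes 30 more to reach its cap of 40 — 30 left.
J21: +30 (room for 110) → 30. Pool exhausted.
Total = 12×30 + 15×30 + 21×30 + 27×40 + 10×20 + 20×10 + 26×40 = 3960.

3960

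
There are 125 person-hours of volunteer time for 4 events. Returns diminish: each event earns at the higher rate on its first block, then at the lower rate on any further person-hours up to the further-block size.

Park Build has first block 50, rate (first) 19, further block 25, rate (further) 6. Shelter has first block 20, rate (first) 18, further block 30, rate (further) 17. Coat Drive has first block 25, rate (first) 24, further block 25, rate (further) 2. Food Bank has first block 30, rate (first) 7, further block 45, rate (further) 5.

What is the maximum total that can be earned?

Treat each block as its own option and order by rate: Coat Drive/first 24 > Park Build/first 19 > Shelter/first 18 > Shelter/second 17 > Food Bank/first 7 > Park Build/second 6 > Food Bank/second 5 > Coat Drive/second 2.
Coat Drive/first (24): +25 ; 100 left.
Park Build first at 19: fill all 50 ; 50 left.
Fill Shelter first block (20 at 18) ; 30 left.
Shelter/second (17): +30 ; 0 left.
Total = 24×25 + 19×50 + 18×20 + 17×30 = 2420.

2420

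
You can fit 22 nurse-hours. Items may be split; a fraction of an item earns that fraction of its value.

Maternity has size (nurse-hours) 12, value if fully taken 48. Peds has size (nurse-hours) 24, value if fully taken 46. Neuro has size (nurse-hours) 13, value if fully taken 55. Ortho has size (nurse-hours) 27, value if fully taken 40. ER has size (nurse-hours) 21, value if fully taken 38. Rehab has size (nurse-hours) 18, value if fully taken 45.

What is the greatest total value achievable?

Sort by value density: Neuro 55/13≈4.23, Maternity 48/12≈4, Rehab 45/18≈2.5, Peds 46/24≈1.92, ER 38/21≈1.81, Ortho 40/27≈1.48.
Take all of Neuro (13 nurse-hours, value 55) — 9 nurse-hours left.
Fill the last 9 nurse-hours with part of Maternity: 9/12 of it earns 36.
Total value = 91.

91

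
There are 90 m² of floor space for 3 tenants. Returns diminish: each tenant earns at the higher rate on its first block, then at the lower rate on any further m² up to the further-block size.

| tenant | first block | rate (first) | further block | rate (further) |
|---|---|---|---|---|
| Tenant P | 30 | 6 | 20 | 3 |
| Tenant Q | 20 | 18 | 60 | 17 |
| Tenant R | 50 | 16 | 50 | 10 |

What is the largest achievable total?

1540

Order all 6 blocks by rate: Tenant Q/first 18 > Tenant Q/second 17 > Tenant R/first 16 > Tenant R/second 10 > Tenant P/first 6 > Tenant P/second 3.
Tenant Q/first (18): +20 ; 70 left.
Fill Tenant Q second block (60 at 17) ; 10 left.
Tenant R first at 16: only 10 left, fill 10.
Total = 18×20 + 17×60 + 16×10 = 1540.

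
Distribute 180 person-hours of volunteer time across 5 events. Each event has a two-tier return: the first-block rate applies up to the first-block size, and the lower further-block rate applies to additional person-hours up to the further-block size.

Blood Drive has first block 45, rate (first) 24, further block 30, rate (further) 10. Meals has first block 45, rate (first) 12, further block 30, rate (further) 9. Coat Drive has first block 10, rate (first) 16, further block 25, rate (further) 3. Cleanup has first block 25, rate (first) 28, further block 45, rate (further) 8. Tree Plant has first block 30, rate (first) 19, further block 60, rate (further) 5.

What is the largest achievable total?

3300

Order all 10 blocks by rate: Cleanup/T1 28 > Blood Drive/T1 24 > Tree Plant/T1 19 > Coat Drive/T1 16 > Meals/T1 12 > Blood Drive/T2 10 > Meals/T2 9 > Cleanup/T2 8 > Tree Plant/T2 5 > Coat Drive/T2 3.
Cleanup T1 at 28: fill all 25 ; 155 left.
Blood Drive T1 at 24: fill all 45 ; 110 left.
Tree Plant T1 at 19: fill all 30 ; 80 left.
Fill Coat Drive T1 block (10 at 16) ; 70 left.
Fill Meals T1 block (45 at 12) ; 25 left.
Blood Drive T2 at 10: only 25 left, fill 25.
Total = 28×25 + 24×45 + 19×30 + 16×10 + 12×45 + 10×25 = 3300.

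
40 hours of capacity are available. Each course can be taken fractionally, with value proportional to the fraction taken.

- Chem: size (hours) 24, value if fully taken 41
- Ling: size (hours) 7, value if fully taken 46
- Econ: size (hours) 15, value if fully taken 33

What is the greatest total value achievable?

109.75

Sort by value density: Ling 46/7≈6.57, Econ 33/15≈2.2, Chem 41/24≈1.71.
All 7 hours of Ling fit (value 46) → 33 remain.
Econ: take in full, 15 hours for value 33 → 18 left.
Fill the last 18 hours with part of Chem: 18/24 of it earns 30.75.
Total value = 109.75.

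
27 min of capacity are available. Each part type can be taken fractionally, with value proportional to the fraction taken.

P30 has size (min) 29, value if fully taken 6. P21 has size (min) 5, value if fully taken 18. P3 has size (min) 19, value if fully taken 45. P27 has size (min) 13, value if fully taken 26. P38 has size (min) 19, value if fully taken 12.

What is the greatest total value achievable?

69

Rank by value-to-size ratio: P21 18/5≈3.6, P3 45/19≈2.37, P27 26/13≈2, P38 12/19≈0.632, P30 6/29≈0.207.
All 5 min of P21 fit (value 18) ; 22 remain.
All 19 min of P3 fit (value 45) ; 3 remain.
Only 3 min remain; take 3/13 of P27 for value 26×3/13 = 6.
Total value = 69.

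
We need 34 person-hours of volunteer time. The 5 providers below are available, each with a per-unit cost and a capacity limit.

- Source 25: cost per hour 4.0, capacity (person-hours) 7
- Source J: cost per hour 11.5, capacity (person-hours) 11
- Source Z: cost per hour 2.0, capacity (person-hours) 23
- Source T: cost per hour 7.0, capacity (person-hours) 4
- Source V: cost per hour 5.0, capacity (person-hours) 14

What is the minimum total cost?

Cheapest first:
Take 23 from Source Z at 2.0 ; need 11 more.
Source 25 (4.0): use full 7 ; 4 person-hours to go.
Source V at 5.0: take 4 of its 14 ; requirement met.
Source T, Source J: unused.
Cost = 23×2.0 + 7×4.0 + 4×5.0 = 94.

94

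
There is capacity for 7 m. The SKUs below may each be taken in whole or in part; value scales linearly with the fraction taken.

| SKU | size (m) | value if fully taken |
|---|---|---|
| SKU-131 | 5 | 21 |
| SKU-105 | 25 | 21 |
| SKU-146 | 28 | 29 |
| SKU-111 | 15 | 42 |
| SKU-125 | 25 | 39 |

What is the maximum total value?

Rank by value-to-size ratio: SKU-131 21/5≈4.2, SKU-111 42/15≈2.8, SKU-125 39/25≈1.56, SKU-146 29/28≈1.04, SKU-105 21/25≈0.84.
All 5 m of SKU-131 fit (value 21) ; 2 remain.
Only 2 m remain; take 2/15 of SKU-111 for value 42×2/15 = 5.6.
Total value = 26.6.

26.6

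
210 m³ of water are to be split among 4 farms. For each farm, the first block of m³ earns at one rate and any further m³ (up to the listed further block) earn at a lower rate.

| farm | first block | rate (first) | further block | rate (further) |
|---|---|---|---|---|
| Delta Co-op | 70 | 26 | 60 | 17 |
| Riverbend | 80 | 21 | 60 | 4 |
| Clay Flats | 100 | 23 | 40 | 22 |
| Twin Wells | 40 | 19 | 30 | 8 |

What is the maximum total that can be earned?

5000

Order all 8 blocks by rate: Delta Co-op/tier1 26 > Clay Flats/tier1 23 > Clay Flats/tier2 22 > Riverbend/tier1 21 > Twin Wells/tier1 19 > Delta Co-op/tier2 17 > Twin Wells/tier2 8 > Riverbend/tier2 4.
Delta Co-op/tier1 (26): +70 → 140 left.
Fill Clay Flats tier1 block (100 at 23) → 40 left.
Fill Clay Flats tier2 block (40 at 22) → 0 left.
Total = 26×70 + 23×100 + 22×40 = 5000.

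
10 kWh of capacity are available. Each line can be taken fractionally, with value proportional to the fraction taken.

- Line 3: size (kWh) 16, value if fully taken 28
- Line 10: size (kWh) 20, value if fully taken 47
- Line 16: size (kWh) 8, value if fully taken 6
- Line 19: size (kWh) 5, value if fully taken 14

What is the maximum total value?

Rank by value-to-size ratio: Line 19 14/5≈2.8, Line 10 47/20≈2.35, Line 3 28/16≈1.75, Line 16 6/8≈0.75.
Line 19: take in full, 5 kWh for value 14 ; 5 left.
5 kWh left: a 5/20 share of Line 10 gives 47×5/20 = 11.75.
Total value = 25.75.

25.75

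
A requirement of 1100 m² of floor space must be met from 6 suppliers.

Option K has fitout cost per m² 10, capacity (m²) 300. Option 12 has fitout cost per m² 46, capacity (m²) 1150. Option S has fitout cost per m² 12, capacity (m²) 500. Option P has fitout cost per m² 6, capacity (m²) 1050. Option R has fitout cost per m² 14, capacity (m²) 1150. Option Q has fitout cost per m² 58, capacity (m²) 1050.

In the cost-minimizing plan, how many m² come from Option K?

50

Use suppliers in increasing cost order.
Take 1050 from Option P at 6 → need 50 more.
Take 50 from Option K at 10 to finish.
Option S, Option R, Option 12, Option Q: unused.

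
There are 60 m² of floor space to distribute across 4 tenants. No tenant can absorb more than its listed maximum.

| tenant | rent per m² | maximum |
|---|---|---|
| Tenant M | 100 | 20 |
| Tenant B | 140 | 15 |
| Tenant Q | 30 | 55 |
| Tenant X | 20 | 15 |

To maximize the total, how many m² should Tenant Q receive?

25

Rank by rent per m²: Tenant B 140 > Tenant M 100 > Tenant Q 30 > Tenant X 20.
Tenant B takes 15 to reach its cap of 15 — 45 left.
Give Tenant M 20 to hit its cap of 20 — 25 left.
Only 25 left; Tenant Q takes them to reach 25.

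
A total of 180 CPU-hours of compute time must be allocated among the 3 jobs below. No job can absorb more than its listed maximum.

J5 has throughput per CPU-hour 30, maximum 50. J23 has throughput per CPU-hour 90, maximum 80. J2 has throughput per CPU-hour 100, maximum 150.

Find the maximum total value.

Highest throughput per CPU-hour first: J2 100 > J23 90 > J5 30.
J2 takes 150 to reach its cap of 150 → 30 left.
J23 has room for 80 but only 30 remain, so it gets 30.
Total = 90×30 + 100×150 = 17700.

17700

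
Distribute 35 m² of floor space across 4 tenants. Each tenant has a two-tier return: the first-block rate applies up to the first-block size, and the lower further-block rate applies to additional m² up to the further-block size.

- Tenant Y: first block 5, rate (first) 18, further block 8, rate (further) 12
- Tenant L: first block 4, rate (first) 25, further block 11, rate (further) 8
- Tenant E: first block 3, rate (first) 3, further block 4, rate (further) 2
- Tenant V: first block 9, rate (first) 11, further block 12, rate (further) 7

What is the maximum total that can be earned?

Rank every tier by rate: Tenant L/tier1 25 > Tenant Y/tier1 18 > Tenant Y/tier2 12 > Tenant V/tier1 11 > Tenant L/tier2 8 > Tenant V/tier2 7 > Tenant E/tier1 3 > Tenant E/tier2 2.
Tenant L/tier1 (25): +4 — 31 left.
Tenant Y tier1 at 18: fill all 5 — 26 left.
Tenant Y tier2 at 12: fill all 8 — 18 left.
Fill Tenant V tier1 block (9 at 11) — 9 left.
9 remain; put them into Tenant L tier2 at 8.
Total = 25×4 + 18×5 + 12×8 + 11×9 + 8×9 = 457.

457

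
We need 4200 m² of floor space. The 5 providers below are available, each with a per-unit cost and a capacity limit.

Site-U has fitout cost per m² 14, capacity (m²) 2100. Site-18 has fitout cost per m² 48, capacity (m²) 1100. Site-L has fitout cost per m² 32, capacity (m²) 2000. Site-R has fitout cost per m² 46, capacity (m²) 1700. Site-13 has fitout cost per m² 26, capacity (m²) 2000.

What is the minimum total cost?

84600

Use providers in increasing cost order.
Site-U at 14: take all 2100 m² → 2100 still needed.
Take 2000 from Site-13 at 26 → need 100 more.
Site-L (32): take the remaining 100 → done.
Site-R, Site-18: unused.
Cost = 2100×14 + 2000×26 + 100×32 = 84600.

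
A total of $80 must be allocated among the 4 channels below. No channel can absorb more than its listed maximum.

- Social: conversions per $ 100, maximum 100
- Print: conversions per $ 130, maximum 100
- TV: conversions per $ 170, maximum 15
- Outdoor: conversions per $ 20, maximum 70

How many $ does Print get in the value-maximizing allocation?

65

Order the channels by conversions per $: TV 170 > Print 130 > Social 100 > Outdoor 20.
TV: +15 to 15 (cap) → 65 left.
Only 65 left; Print takes them to reach 65.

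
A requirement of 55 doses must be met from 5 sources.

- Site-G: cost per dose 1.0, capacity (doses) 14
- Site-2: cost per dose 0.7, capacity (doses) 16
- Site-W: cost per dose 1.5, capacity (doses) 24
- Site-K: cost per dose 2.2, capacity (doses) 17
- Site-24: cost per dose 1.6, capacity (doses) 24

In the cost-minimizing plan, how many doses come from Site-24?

1

Fill from the cheapest source first.
Take 16 from Site-2 at 0.7 → need 39 more.
Site-G (1.0): use full 14 → 25 doses to go.
Site-W (1.5): use full 24 → 1 doses to go.
Site-24 (1.6): take the remaining 1 → done.
Site-K: unused.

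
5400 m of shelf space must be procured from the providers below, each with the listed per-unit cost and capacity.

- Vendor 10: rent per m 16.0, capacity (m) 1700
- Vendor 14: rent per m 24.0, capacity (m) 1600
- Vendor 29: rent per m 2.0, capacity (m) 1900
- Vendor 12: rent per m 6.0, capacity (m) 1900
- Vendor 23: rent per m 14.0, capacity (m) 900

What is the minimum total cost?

Use providers in increasing cost order.
Vendor 29 at 2.0: take all 1900 m ; 3500 still needed.
Take 1900 from Vendor 12 at 6.0 ; need 1600 more.
Take 900 from Vendor 23 at 14.0 ; need 700 more.
Vendor 10 at 16.0: take 700 of its 1700 ; requirement met.
Vendor 14: unused.
Cost = 1900×2.0 + 1900×6.0 + 900×14.0 + 700×16.0 = 39000.

39000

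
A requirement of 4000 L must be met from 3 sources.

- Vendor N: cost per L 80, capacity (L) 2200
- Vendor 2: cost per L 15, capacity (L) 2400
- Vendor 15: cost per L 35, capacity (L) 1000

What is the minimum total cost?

119000

Cheapest first:
Vendor 2 at 15: take all 2400 L — 1600 still needed.
Take 1000 from Vendor 15 at 35 — need 600 more.
Take 600 from Vendor N at 80 to finish.
Cost = 2400×15 + 1000×35 + 600×80 = 119000.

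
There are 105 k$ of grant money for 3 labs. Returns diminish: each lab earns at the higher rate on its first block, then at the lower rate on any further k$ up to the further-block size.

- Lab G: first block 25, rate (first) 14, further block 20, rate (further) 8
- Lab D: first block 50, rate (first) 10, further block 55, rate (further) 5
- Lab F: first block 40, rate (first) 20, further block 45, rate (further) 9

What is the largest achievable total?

1550

Order all 6 blocks by rate: Lab F/tier1 20 > Lab G/tier1 14 > Lab D/tier1 10 > Lab F/tier2 9 > Lab G/tier2 8 > Lab D/tier2 5.
Fill Lab F tier1 block (40 at 20) ; 65 left.
Lab G tier1 at 14: fill all 25 ; 40 left.
Lab D/tier1: +40 of 50 at 10; pool empty.
Total = 20×40 + 14×25 + 10×40 = 1550.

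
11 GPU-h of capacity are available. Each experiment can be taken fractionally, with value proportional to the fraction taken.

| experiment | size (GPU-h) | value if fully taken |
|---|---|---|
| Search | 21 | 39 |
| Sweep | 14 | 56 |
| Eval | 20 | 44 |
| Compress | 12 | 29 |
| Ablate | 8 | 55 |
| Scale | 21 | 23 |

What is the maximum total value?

Rank by value-to-size ratio: Ablate 55/8≈6.88, Sweep 56/14≈4, Compress 29/12≈2.42, Eval 44/20≈2.2, Search 39/21≈1.86, Scale 23/21≈1.1.
All 8 GPU-h of Ablate fit (value 55) — 3 remain.
Fill the last 3 GPU-h with part of Sweep: 3/14 of it earns 12.
Total value = 67.

67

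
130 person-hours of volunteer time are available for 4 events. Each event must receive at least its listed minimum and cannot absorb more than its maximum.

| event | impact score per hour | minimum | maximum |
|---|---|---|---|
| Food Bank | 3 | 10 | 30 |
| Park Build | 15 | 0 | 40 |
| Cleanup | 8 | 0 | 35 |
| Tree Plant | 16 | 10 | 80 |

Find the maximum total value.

1910

Meeting every minimum uses 10+0+0+10 = 20 person-hours, leaving 110.
Order the events by impact score per hour: Tree Plant 16 > Park Build 15 > Cleanup 8 > Food Bank 3.
Give Tree Plant 70 more to hit its cap of 80 — 40 left.
Give Park Build 40 more to hit its cap of 40 — 0 left.
Total = 3×10 + 15×40 + 16×80 = 1910.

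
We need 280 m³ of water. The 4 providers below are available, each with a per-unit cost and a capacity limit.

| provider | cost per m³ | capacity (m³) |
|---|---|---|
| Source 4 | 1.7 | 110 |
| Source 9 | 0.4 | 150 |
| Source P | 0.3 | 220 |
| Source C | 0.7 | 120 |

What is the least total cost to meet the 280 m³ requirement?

Cheapest first:
Source P (0.3): use full 220 ; 60 m³ to go.
Take 60 from Source 9 at 0.4 to finish.
Source C, Source 4: unused.
Cost = 220×0.3 + 60×0.4 = 90.

90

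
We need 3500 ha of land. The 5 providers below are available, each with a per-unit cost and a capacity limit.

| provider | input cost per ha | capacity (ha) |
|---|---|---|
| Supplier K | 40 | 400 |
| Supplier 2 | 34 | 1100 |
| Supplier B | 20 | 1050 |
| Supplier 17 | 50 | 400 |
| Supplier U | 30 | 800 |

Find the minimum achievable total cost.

105900

Use providers in increasing cost order.
Supplier B (20): use full 1050 — 2450 ha to go.
Supplier U at 30: take all 800 ha — 1650 still needed.
Take 1100 from Supplier 2 at 34 — need 550 more.
Supplier K at 40: take all 400 ha — 150 still needed.
Supplier 17 at 50: take 150 of its 400 — requirement met.
Cost = 1050×20 + 800×30 + 1100×34 + 400×40 + 150×50 = 105900.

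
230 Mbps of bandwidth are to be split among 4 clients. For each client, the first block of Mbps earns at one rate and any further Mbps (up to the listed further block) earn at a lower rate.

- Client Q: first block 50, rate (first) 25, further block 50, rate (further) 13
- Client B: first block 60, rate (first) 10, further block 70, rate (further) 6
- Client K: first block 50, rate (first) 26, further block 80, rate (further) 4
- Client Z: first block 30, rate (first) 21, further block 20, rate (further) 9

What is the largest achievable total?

Order all 8 blocks by rate: Client K/first 26 > Client Q/first 25 > Client Z/first 21 > Client Q/second 13 > Client B/first 10 > Client Z/second 9 > Client B/second 6 > Client K/second 4.
Client K first at 26: fill all 50 → 180 left.
Client Q first at 25: fill all 50 → 130 left.
Client Z first at 21: fill all 30 → 100 left.
Fill Client Q second block (50 at 13) → 50 left.
Client B first at 10: only 50 left, fill 50.
Total = 26×50 + 25×50 + 21×30 + 13×50 + 10×50 = 4330.

4330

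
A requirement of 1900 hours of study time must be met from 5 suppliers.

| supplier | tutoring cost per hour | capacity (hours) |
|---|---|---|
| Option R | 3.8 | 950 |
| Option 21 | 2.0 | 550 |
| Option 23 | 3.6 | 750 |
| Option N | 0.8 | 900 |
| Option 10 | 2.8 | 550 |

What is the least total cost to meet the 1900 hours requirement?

Use suppliers in increasing cost order.
Option N at 0.8: take all 900 hours — 1000 still needed.
Option 21 at 2.0: take all 550 hours — 450 still needed.
Option 10 (2.8): take the remaining 450 — done.
Option 23, Option R: unused.
Cost = 900×0.8 + 550×2.0 + 450×2.8 = 3080.

3080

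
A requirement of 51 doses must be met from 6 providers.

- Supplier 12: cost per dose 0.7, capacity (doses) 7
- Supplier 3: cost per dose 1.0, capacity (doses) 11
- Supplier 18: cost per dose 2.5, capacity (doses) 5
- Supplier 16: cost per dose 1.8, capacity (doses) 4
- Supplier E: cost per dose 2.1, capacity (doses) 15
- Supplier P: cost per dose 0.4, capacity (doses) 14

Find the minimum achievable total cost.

60.2

Fill from the cheapest provider first.
Take 14 from Supplier P at 0.4 → need 37 more.
Supplier 12 (0.7): use full 7 → 30 doses to go.
Take 11 from Supplier 3 at 1.0 → need 19 more.
Supplier 16 (1.8): use full 4 → 15 doses to go.
Take 15 from Supplier E at 2.1 → need 0 more.
Supplier 18: unused.
Cost = 14×0.4 + 7×0.7 + 11×1.0 + 4×1.8 + 15×2.1 = 60.2.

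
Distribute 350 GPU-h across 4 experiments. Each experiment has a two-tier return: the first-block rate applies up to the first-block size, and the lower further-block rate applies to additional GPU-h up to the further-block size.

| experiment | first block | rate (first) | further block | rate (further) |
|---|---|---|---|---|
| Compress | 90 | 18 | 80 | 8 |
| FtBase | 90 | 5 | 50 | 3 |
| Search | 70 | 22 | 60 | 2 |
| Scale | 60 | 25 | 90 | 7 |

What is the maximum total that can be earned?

5650

Order all 8 blocks by rate: Scale/tier1 25 > Search/tier1 22 > Compress/tier1 18 > Compress/tier2 8 > Scale/tier2 7 > FtBase/tier1 5 > FtBase/tier2 3 > Search/tier2 2.
Scale/tier1 (25): +60 ; 290 left.
Search/tier1 (22): +70 ; 220 left.
Compress/tier1 (18): +90 ; 130 left.
Compress tier2 at 8: fill all 80 ; 50 left.
50 remain; put them into Scale tier2 at 7.
Total = 25×60 + 22×70 + 18×90 + 8×80 + 7×50 = 5650.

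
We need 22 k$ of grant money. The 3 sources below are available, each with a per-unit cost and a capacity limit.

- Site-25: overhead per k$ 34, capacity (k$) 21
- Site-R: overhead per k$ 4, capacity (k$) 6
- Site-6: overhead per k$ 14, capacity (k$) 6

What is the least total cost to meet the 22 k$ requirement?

Use sources in increasing cost order.
Site-R at 4: take all 6 k$ ; 16 still needed.
Site-6 (14): use full 6 ; 10 k$ to go.
Site-25 at 34: take 10 of its 21 ; requirement met.
Cost = 6×4 + 6×14 + 10×34 = 448.

448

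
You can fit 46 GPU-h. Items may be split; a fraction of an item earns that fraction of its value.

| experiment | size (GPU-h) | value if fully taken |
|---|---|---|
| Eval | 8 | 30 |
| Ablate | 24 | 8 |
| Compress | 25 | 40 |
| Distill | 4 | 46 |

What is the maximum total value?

119

Sort by value density: Distill 46/4≈11.5, Eval 30/8≈3.75, Compress 40/25≈1.6, Ablate 8/24≈0.333.
Distill: take in full, 4 GPU-h for value 46 → 42 left.
All 8 GPU-h of Eval fit (value 30) → 34 remain.
Compress: take in full, 25 GPU-h for value 40 → 9 left.
9 GPU-h left: a 9/24 share of Ablate gives 8×9/24 = 3.
Total value = 119.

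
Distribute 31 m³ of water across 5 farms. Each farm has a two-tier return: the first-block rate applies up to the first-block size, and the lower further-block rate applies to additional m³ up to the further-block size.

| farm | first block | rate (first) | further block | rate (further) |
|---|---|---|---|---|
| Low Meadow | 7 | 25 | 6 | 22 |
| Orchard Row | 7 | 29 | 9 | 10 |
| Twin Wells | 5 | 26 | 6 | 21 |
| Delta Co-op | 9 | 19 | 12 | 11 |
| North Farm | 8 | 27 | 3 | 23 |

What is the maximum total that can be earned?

Treat each block as its own option and order by rate: Orchard Row/first 29 > North Farm/first 27 > Twin Wells/first 26 > Low Meadow/first 25 > North Farm/second 23 > Low Meadow/second 22 > Twin Wells/second 21 > Delta Co-op/first 19 > Delta Co-op/second 11 > Orchard Row/second 10.
Orchard Row first at 29: fill all 7 — 24 left.
North Farm first at 27: fill all 8 — 16 left.
Twin Wells/first (26): +5 — 11 left.
Low Meadow first at 25: fill all 7 — 4 left.
North Farm/second (23): +3 — 1 left.
1 remain; put them into Low Meadow second at 22.
Total = 29×7 + 27×8 + 26×5 + 25×7 + 23×3 + 22×1 = 815.

815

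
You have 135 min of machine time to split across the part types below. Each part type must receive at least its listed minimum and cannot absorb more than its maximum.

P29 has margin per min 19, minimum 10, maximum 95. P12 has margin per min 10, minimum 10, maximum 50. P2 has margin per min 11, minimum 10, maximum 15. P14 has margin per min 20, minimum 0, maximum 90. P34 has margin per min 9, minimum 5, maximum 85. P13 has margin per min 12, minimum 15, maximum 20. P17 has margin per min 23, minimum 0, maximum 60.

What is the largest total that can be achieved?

2505

Meeting every minimum uses 10+10+10+0+5+15+0 = 50 min, leaving 85.
Rank by margin per min: P17 23 > P14 20 > P29 19 > P13 12 > P2 11 > P12 10 > P34 9.
Give P17 60 more to hit its cap of 60 — 25 left.
P14: +25 (room for 90) → 25. Pool exhausted.
Total = 19×10 + 10×10 + 11×10 + 20×25 + 9×5 + 12×15 + 23×60 = 2505.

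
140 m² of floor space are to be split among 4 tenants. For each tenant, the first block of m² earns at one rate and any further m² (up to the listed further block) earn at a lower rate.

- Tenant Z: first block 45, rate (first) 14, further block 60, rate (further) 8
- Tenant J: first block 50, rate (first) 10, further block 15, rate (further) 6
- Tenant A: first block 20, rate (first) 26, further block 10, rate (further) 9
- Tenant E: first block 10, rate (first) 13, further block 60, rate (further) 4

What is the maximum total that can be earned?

1910

Treat each block as its own option and order by rate: Tenant A/first 26 > Tenant Z/first 14 > Tenant E/first 13 > Tenant J/first 10 > Tenant A/second 9 > Tenant Z/second 8 > Tenant J/second 6 > Tenant E/second 4.
Tenant A first at 26: fill all 20 — 120 left.
Tenant Z/first (14): +45 — 75 left.
Fill Tenant E first block (10 at 13) — 65 left.
Fill Tenant J first block (50 at 10) — 15 left.
Tenant A/second (9): +10 — 5 left.
Tenant Z second at 8: only 5 left, fill 5.
Total = 26×20 + 14×45 + 13×10 + 10×50 + 9×10 + 8×5 = 1910.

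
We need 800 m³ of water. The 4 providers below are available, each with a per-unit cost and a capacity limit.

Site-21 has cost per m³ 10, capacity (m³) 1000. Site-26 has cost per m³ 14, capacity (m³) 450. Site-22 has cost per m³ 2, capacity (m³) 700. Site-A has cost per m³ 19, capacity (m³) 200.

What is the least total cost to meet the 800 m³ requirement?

2400

Use providers in increasing cost order.
Site-22 at 2: take all 700 m³ — 100 still needed.
Site-21 (10): take the remaining 100 — done.
Site-26, Site-A: unused.
Cost = 700×2 + 100×10 = 2400.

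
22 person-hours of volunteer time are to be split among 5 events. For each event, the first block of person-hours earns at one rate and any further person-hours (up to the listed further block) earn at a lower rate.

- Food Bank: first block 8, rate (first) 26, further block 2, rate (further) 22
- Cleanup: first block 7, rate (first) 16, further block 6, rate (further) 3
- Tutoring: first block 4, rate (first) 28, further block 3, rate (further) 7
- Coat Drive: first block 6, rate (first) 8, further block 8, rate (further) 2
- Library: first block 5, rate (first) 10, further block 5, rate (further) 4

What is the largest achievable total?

Order all 10 blocks by rate: Tutoring/T1 28 > Food Bank/T1 26 > Food Bank/T2 22 > Cleanup/T1 16 > Library/T1 10 > Coat Drive/T1 8 > Tutoring/T2 7 > Library/T2 4 > Cleanup/T2 3 > Coat Drive/T2 2.
Tutoring/T1 (28): +4 ; 18 left.
Food Bank T1 at 26: fill all 8 ; 10 left.
Fill Food Bank T2 block (2 at 22) ; 8 left.
Cleanup/T1 (16): +7 ; 1 left.
Library/T1: +1 of 5 at 10; pool empty.
Total = 28×4 + 26×8 + 22×2 + 16×7 + 10×1 = 486.

486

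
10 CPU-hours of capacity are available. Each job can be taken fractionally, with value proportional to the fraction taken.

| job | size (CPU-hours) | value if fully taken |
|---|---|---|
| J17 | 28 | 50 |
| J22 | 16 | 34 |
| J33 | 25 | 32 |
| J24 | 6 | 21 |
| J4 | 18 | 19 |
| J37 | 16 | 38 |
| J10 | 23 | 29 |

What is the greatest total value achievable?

Rank by value-to-size ratio: J24 21/6≈3.5, J37 38/16≈2.38, J22 34/16≈2.12, J17 50/28≈1.79, J33 32/25≈1.28, J10 29/23≈1.26, J4 19/18≈1.06.
J24: take in full, 6 CPU-hours for value 21 ; 4 left.
Fill the last 4 CPU-hours with part of J37: 4/16 of it earns 9.5.
Total value = 30.5.

30.5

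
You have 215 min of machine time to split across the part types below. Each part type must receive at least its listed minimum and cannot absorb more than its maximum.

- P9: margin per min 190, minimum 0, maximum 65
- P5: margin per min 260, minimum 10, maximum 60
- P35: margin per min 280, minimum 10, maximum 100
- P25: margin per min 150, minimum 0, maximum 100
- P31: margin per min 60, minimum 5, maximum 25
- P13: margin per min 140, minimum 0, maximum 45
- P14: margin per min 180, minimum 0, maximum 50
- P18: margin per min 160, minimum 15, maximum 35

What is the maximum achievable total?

Meeting every minimum uses 0+10+10+0+5+0+0+15 = 40 min, leaving 175.
Highest margin per min first: P35 280 > P5 260 > P9 190 > P14 180 > P18 160 > P25 150 > P13 140 > P31 60.
P35: +90 to 100 (cap) → 85 left.
P5 takes 50 more to reach its cap of 60 → 35 left.
Only 35 left; P9 takes them to reach 35.
Total = 190×35 + 260×60 + 280×100 + 60×5 + 160×15 = 52950.

52950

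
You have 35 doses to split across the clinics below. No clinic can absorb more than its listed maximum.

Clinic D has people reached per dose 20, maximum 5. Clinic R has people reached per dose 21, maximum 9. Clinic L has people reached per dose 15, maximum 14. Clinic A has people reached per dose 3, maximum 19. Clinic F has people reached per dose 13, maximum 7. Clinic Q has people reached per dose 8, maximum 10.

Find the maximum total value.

590

Order the clinics by people reached per dose: Clinic R 21 > Clinic D 20 > Clinic L 15 > Clinic F 13 > Clinic Q 8 > Clinic A 3.
Clinic R takes 9 to reach its cap of 9 ; 26 left.
Give Clinic D 5 to hit its cap of 5 ; 21 left.
Clinic L: +14 to 14 (cap) ; 7 left.
Clinic F: +7 to 7 (cap) ; 0 left.
Total = 20×5 + 21×9 + 15×14 + 13×7 = 590.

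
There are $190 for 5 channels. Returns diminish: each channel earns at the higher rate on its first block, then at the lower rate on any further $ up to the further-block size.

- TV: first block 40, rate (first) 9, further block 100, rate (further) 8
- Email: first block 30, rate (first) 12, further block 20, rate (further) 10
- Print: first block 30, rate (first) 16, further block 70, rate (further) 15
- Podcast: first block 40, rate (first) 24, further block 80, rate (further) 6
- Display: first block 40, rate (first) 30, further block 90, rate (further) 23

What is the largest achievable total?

Order all 10 blocks by rate: Display/first 30 > Podcast/first 24 > Display/second 23 > Print/first 16 > Print/second 15 > Email/first 12 > Email/second 10 > TV/first 9 > TV/second 8 > Podcast/second 6.
Display first at 30: fill all 40 → 150 left.
Podcast/first (24): +40 → 110 left.
Display second at 23: fill all 90 → 20 left.
Print first at 16: only 20 left, fill 20.
Total = 30×40 + 24×40 + 23×90 + 16×20 = 4550.

4550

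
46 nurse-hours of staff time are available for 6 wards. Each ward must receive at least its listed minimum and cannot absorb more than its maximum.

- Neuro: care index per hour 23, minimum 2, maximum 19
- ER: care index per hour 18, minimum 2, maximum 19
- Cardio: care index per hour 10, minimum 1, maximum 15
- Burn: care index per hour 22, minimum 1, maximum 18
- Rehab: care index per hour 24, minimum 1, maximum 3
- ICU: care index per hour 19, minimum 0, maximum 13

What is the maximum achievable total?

Meeting every minimum uses 2+2+1+1+1+0 = 7 nurse-hours, leaving 39.
Highest care index per hour first: Rehab 24 > Neuro 23 > Burn 22 > ICU 19 > ER 18 > Cardio 10.
Rehab: +2 to 3 (cap) → 37 left.
Neuro takes 17 more to reach its cap of 19 → 20 left.
Give Burn 17 more to hit its cap of 18 → 3 left.
ICU: +3 (room for 13) → 3. Pool exhausted.
Total = 23×19 + 18×2 + 10×1 + 22×18 + 24×3 + 19×3 = 1008.

1008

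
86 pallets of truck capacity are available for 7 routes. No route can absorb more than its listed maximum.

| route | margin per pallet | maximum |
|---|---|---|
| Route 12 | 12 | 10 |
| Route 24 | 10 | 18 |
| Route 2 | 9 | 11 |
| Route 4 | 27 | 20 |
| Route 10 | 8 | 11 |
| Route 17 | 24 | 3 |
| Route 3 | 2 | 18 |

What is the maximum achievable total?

Highest margin per pallet first: Route 4 27 > Route 17 24 > Route 12 12 > Route 24 10 > Route 2 9 > Route 10 8 > Route 3 2.
Route 4 takes 20 to reach its cap of 20 → 66 left.
Route 17: +3 to 3 (cap) → 63 left.
Route 12: +10 to 10 (cap) → 53 left.
Give Route 24 18 to hit its cap of 18 → 35 left.
Route 2 takes 11 to reach its cap of 11 → 24 left.
Route 10 takes 11 to reach its cap of 11 → 13 left.
Route 3: +13 (room for 18) → 13. Pool exhausted.
Total = 12×10 + 10×18 + 9×11 + 27×20 + 8×11 + 24×3 + 2×13 = 1125.

1125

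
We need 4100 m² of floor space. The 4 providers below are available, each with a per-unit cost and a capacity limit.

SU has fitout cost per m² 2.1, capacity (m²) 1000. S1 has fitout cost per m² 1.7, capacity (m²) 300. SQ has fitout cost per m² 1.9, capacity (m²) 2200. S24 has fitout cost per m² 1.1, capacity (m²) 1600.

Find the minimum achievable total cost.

6450

Cheapest first:
S24 (1.1): use full 1600 ; 2500 m² to go.
S1 (1.7): use full 300 ; 2200 m² to go.
SQ at 1.9: take all 2200 m² ; 0 still needed.
SU: unused.
Cost = 1600×1.1 + 300×1.7 + 2200×1.9 = 6450.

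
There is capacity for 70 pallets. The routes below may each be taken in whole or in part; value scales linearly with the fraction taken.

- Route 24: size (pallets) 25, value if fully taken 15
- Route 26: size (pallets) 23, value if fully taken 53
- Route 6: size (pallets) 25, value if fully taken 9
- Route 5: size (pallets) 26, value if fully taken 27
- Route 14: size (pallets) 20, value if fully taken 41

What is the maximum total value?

Sort by value density: Route 26 53/23≈2.3, Route 14 41/20≈2.05, Route 5 27/26≈1.04, Route 24 15/25≈0.6, Route 6 9/25≈0.36.
All 23 pallets of Route 26 fit (value 53) → 47 remain.
Route 14: take in full, 20 pallets for value 41 → 27 left.
Route 5: take in full, 26 pallets for value 27 → 1 left.
Only 1 pallets remain; take 1/25 of Route 24 for value 15×1/25 = 0.6.
Total value = 121.6.

121.6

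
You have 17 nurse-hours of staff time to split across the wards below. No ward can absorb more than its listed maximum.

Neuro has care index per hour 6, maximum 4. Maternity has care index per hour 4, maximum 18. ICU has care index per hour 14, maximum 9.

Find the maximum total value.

166

Rank by care index per hour: ICU 14 > Neuro 6 > Maternity 4.
ICU takes 9 to reach its cap of 9 → 8 left.
Neuro takes 4 to reach its cap of 4 → 4 left.
Only 4 left; Maternity takes them to reach 4.
Total = 6×4 + 4×4 + 14×9 = 166.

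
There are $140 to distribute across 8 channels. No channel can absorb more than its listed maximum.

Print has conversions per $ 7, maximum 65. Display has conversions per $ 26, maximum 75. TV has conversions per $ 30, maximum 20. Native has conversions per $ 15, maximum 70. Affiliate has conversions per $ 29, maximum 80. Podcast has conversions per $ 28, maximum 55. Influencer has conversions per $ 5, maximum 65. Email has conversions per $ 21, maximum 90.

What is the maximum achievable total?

Highest conversions per $ first: TV 30 > Affiliate 29 > Podcast 28 > Display 26 > Email 21 > Native 15 > Print 7 > Influencer 5.
Give TV 20 to hit its cap of 20 → 120 left.
Affiliate: +80 to 80 (cap) → 40 left.
Podcast has room for 55 but only 40 remain, so it gets 40.
Total = 30×20 + 29×80 + 28×40 = 4040.

4040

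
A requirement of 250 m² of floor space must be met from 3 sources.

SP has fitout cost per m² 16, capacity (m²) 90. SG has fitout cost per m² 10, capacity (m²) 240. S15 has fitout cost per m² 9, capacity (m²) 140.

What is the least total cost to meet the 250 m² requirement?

2360

Use sources in increasing cost order.
Take 140 from S15 at 9 ; need 110 more.
SG at 10: take 110 of its 240 ; requirement met.
SP: unused.
Cost = 140×9 + 110×10 = 2360.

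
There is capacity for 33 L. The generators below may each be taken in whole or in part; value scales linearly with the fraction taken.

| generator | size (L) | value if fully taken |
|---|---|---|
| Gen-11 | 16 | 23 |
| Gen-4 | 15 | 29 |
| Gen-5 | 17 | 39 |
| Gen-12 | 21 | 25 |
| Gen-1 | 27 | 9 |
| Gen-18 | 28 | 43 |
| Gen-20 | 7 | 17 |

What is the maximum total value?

73.4

Rank by value-to-size ratio: Gen-20 17/7≈2.43, Gen-5 39/17≈2.29, Gen-4 29/15≈1.93, Gen-18 43/28≈1.54, Gen-11 23/16≈1.44, Gen-12 25/21≈1.19, Gen-1 9/27≈0.333.
All 7 L of Gen-20 fit (value 17) → 26 remain.
Gen-5: take in full, 17 L for value 39 → 9 left.
9 L left: a 9/15 share of Gen-4 gives 29×9/15 = 17.4.
Total value = 73.4.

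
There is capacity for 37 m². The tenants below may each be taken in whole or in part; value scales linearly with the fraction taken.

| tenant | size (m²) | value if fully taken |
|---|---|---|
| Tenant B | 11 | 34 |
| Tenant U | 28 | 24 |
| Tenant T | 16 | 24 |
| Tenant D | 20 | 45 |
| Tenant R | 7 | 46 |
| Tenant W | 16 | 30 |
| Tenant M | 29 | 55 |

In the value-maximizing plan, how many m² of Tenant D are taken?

Best value per unit of size first: Tenant R 46/7≈6.57, Tenant B 34/11≈3.09, Tenant D 45/20≈2.25, Tenant M 55/29≈1.9, Tenant W 30/16≈1.88, Tenant T 24/16≈1.5, Tenant U 24/28≈0.857.
Take all of Tenant R (7 m², value 46) ; 30 m² left.
All 11 m² of Tenant B fit (value 34) ; 19 remain.
Fill the last 19 m² with part of Tenant D: 19/20 of it earns 42.75.

19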